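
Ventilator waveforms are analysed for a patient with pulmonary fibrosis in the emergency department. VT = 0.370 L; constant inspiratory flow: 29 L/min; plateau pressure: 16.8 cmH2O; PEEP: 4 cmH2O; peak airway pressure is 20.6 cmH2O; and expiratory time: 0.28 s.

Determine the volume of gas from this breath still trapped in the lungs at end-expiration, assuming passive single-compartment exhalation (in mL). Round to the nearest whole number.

108

Flow: 29 L/min ÷ 60 = 0.4833 L/s.
R = (PIP − Pplat)/V̇ = (20.6 − 16.8) / 0.4833 = 3.8/0.4833 = 7.863 cmH2O·s/L.
C = Vt/(Pplat − PEEP) = 370.0 / (16.8 − 4) = 370.0/12.8 = 28.906 mL/cmH2O.
τ = R × C = 7.863 × 0.02891 L/cmH2O = 0.2273 s.
Fraction remaining = e^(−Te/τ) = e^(−0.28/0.2273) = 0.2918.
Trapped volume = 370.0 × 0.2918 = 107.97 mL.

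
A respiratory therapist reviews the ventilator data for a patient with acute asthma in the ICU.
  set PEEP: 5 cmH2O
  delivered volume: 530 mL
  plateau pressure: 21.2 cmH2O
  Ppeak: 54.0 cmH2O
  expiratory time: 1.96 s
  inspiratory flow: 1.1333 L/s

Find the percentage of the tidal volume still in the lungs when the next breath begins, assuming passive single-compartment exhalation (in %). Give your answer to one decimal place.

R = (PIP − Pplat)/V̇ = (54.0 − 21.2) / 1.1333 = 32.8/1.1333 = 28.942 cmH2O·s/L.
C = Vt/(Pplat − PEEP) = 530.0 / (21.2 − 5) = 530.0/16.2 = 32.716 mL/cmH2O.
τ = R × C = 28.942 × 0.03272 L/cmH2O = 0.947 s.
Fraction remaining at end-expiration = e^(−Te/τ) = e^(−1.96/0.947) = 0.1262 → 12.62%.

12.6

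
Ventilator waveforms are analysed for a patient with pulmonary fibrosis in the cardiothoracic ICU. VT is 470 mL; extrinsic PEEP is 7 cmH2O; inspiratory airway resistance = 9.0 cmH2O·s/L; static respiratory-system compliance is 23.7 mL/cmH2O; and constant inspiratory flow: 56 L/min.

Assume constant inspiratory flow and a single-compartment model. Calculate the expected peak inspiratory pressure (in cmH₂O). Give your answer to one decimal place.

Flow: 56 L/min ÷ 60 = 0.9333 L/s.
Equation of motion (constant flow): PIP = Vt/C + R·V̇ + PEEP.
PIP = 470/23.7 + 9.0×0.9333 + 7 = 19.831 + 8.4 + 7 = 35.231 cmH2O.

35.2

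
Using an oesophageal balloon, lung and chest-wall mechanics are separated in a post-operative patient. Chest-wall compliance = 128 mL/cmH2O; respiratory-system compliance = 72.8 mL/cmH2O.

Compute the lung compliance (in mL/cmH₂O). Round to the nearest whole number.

1/CL = 1/Crs − 1/Ccw.
1/CL = 1/72.8 − 1/128 = 0.005924.
CL = 168.8 mL/cmH2O.

169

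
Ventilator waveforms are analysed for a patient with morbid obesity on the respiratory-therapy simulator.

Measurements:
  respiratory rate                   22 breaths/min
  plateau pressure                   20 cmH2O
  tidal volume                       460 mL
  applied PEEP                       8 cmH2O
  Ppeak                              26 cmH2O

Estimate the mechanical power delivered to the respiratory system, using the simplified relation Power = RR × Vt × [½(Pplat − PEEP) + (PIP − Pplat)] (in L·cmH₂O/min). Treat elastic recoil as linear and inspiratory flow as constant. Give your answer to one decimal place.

Per-breath work = Vt × [½(Pplat−PEEP) + (PIP−Pplat)] = 0.460 × [0.5×12.0 + 6.0] = 0.460 × 12.0 = 5.52 L·cmH2O.
Power = 22 × 5.52 = 121.44 L·cmH2O/min.

121.4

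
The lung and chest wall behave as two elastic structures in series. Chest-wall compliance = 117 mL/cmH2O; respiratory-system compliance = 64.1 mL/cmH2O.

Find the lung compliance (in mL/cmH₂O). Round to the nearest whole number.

1/CL = 1/Crs − 1/Ccw.
1/CL = 1/64.1 − 1/117 = 0.007054.
CL = 141.76 mL/cmH2O.

142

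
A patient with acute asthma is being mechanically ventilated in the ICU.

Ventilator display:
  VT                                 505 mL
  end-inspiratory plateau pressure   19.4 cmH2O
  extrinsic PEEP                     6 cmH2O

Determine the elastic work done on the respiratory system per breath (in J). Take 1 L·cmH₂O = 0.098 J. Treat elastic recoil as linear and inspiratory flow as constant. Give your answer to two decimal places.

Elastic work ≈ ½ × (Pplat − PEEP) × Vt = 0.5 × (19.4 − 6) × 0.505 L = 0.5 × 13.4 × 0.505 = 3.384 L·cmH2O.
× 0.098 J/(L·cmH2O) → 0.3316 J.

0.33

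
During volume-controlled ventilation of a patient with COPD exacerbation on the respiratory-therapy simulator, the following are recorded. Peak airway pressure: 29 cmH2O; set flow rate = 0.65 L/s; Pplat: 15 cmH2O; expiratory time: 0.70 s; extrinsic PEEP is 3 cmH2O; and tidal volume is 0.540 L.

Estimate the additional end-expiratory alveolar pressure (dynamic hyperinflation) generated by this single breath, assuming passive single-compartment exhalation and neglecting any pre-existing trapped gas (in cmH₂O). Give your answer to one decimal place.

5.8

R = (PIP − Pplat)/V̇ = (29 − 15) / 0.65 = 14.0/0.65 = 21.538 cmH2O·s/L.
C = Vt/(Pplat − PEEP) = 540.0 / (15 − 3) = 540.0/12.0 = 45.0 mL/cmH2O.
τ = R × C = 21.538 × 0.045 L/cmH2O = 0.9692 s.
Fraction remaining = e^(−Te/τ) = e^(−0.70/0.9692) = 0.4857; trapped volume = 540.0 × 0.4857 = 262.28 mL.
Additional alveolar pressure from trapping ≈ V_trapped / C = 262.28 / 45.0 = 5.828 cmH2O.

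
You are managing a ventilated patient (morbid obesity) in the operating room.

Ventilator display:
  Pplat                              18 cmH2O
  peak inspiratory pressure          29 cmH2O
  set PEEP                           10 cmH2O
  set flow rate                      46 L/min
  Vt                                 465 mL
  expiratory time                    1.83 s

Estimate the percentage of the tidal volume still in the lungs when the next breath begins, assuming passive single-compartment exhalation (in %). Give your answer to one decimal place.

11.1

Flow: 46 L/min ÷ 60 = 0.7667 L/s.
R = (PIP − Pplat)/V̇ = (29 − 18) / 0.7667 = 11.0/0.7667 = 14.347 cmH2O·s/L.
C = Vt/(Pplat − PEEP) = 465.0 / (18 − 10) = 465.0/8.0 = 58.125 mL/cmH2O.
τ = R × C = 14.347 × 0.05813 L/cmH2O = 0.834 s.
Fraction remaining at end-expiration = e^(−Te/τ) = e^(−1.83/0.834) = 0.1114 → 11.14%.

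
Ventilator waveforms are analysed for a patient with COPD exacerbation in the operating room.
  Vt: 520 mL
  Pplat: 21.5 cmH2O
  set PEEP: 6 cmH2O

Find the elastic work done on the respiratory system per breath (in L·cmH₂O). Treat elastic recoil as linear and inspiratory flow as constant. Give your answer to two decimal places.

Elastic work ≈ ½ × (Pplat − PEEP) × Vt = 0.5 × (21.5 − 6) × 0.520 L = 0.5 × 15.5 × 0.520 = 4.03 L·cmH2O.

4.03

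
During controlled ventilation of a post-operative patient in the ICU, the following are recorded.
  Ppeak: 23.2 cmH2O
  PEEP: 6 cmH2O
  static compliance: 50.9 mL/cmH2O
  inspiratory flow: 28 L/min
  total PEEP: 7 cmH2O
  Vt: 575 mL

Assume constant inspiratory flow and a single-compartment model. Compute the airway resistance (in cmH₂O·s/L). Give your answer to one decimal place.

10.5

Flow: 28 L/min ÷ 60 = 0.4667 L/s.
Total PEEP = 7 cmH2O (set 6 + intrinsic 1); this is the baseline alveolar pressure.
Equation of motion (constant flow): PIP = Vt/C + R·V̇ + PEEP.
R·V̇ = PIP − Vt/C − PEEP = 23.2 − 575/50.9 − 7 = 23.2 − 11.297 − 7 = 4.903 cmH2O.
R = 4.903 / 0.4667 = 10.506 cmH2O·s/L.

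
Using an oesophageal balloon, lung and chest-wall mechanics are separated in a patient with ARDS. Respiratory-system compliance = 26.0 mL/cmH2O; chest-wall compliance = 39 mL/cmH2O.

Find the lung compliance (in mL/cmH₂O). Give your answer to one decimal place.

1/CL = 1/Crs − 1/Ccw.
1/CL = 1/26.0 − 1/39 = 0.01282.
CL = 78.003 mL/cmH2O.

78.0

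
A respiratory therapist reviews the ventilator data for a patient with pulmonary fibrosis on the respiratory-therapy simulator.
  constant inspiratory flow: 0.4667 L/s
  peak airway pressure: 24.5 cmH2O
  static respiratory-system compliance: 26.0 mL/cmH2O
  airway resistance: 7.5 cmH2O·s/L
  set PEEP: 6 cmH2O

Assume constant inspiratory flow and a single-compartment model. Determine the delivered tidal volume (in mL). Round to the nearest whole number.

390

Equation of motion (constant flow): PIP = Vt/C + R·V̇ + PEEP.
Vt/C = PIP − R·V̇ − PEEP = 24.5 − 3.5 − 6 = 15.0 cmH2O.
Vt = C × 15.0 = 26.0 × 15.0 = 390.0 mL.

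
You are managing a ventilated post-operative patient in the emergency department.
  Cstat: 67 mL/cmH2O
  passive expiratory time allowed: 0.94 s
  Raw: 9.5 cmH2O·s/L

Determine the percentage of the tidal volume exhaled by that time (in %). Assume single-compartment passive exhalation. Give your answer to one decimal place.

77.2

τ = R × C = 9.5 × 67 mL/cmH2O = 9.5 × 0.067 L/cmH2O = 0.6365 s.
Passive exhalation: V(t)/V₀ = e^(−t/τ) = e^(−0.94/0.6365) = 0.2284.
Fraction exhaled = 1 − 0.2284 = 0.7716 → 77.16%.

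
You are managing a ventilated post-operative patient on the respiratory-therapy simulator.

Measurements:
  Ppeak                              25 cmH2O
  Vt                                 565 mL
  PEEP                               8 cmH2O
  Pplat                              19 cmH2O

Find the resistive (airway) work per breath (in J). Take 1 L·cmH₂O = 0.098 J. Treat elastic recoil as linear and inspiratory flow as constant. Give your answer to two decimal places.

0.33

With constant inspiratory flow the resistive pressure is constant at PIP − Pplat = 25 − 19 = 6.0 cmH2O, so resistive work = 6.0 × 0.565 = 3.39 L·cmH2O.
× 0.098 J/(L·cmH2O) → 0.3322 J.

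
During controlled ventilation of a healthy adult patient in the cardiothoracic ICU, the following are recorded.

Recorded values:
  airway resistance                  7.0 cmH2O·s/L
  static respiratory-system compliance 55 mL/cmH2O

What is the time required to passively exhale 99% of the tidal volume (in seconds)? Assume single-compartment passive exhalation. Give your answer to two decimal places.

τ = R × C = 7.0 × 55 mL/cmH2O = 7.0 × 0.055 L/cmH2O = 0.385 s.
Exhaled fraction f = 1 − e^(−t/τ) → t = −τ·ln(1 − f) = −0.385·ln(0.01) = 1.773 s.

1.77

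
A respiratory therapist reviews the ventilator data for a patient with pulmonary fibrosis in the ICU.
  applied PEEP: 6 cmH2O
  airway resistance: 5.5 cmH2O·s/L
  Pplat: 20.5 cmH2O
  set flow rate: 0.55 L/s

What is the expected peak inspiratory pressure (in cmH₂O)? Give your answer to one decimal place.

23.5

PIP = Pplat + Raw × flow = 20.5 + 5.5 × 0.55 = 20.5 + 3.025 = 23.525 cmH2O.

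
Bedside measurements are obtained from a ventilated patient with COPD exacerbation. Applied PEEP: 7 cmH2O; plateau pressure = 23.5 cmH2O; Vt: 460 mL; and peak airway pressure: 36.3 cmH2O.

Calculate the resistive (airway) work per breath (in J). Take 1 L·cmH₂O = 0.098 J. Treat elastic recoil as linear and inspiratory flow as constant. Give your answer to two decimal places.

With constant inspiratory flow the resistive pressure is constant at PIP − Pplat = 36.3 − 23.5 = 12.8 cmH2O, so resistive work = 12.8 × 0.460 = 5.888 L·cmH2O.
× 0.098 J/(L·cmH2O) → 0.577 J.

0.58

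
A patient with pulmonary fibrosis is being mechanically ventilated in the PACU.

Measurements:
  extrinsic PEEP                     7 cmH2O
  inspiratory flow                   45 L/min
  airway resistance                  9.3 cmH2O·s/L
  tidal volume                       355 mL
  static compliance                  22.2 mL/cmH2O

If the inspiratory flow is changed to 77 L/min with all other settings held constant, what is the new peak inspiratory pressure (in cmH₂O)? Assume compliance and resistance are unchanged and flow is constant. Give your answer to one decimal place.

Flow: 45 L/min ÷ 60 = 0.75 L/s.
New flow: 77 L/min ÷ 60 = 1.2833 L/s.
PIP = Vt/C + R·V̇ + PEEP (constant-flow equation of motion).
Only the resistive term changes: ΔPIP = R × ΔV̇ = 9.3 × (1.2833 − 0.75) = 9.3 × 0.5333 = 4.96 cmH2O.
Original PIP = 355/22.2 + 9.3×0.75 + 7 = 29.966 cmH2O; new PIP = 29.966 + (4.96) = 34.926 cmH2O.

34.9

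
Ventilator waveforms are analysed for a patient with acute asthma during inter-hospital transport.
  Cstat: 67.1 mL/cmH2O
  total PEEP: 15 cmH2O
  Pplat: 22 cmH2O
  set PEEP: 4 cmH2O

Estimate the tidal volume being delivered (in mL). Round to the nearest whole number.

470

End-expiratory occlusion gives total PEEP = 15 cmH2O (intrinsic PEEP = 15 − 4 = 11). Use total PEEP for the elastic gradient.
Vt = Cstat × (Pplat − PEEPtotal) = 67.1 × (22 − 15) = 67.1 × 7.0 = 469.7 mL.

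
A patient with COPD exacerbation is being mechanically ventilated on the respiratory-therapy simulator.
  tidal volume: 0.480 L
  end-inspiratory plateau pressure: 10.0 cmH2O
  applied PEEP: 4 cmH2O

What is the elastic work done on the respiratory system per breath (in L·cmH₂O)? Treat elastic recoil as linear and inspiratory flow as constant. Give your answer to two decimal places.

1.44

Elastic work ≈ ½ × (Pplat − PEEP) × Vt = 0.5 × (10.0 − 4) × 0.480 L = 0.5 × 6.0 × 0.480 = 1.44 L·cmH2O.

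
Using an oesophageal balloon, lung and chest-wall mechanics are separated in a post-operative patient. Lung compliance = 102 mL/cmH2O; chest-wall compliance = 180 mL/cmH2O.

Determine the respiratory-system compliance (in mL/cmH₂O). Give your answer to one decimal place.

Lung and chest wall are elastances in series: 1/Crs = 1/CL + 1/Ccw.
1/Crs = 1/102 + 1/180 = 0.01536.
Crs = 65.104 mL/cmH2O.

65.1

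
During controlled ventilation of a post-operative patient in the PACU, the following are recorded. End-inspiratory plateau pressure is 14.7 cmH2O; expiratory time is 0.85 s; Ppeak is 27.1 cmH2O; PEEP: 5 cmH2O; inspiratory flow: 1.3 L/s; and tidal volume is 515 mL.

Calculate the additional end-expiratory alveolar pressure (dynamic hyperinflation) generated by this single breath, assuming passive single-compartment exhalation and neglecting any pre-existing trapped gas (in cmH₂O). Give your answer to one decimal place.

R = (PIP − Pplat)/V̇ = (27.1 − 14.7) / 1.3 = 12.4/1.3 = 9.538 cmH2O·s/L.
C = Vt/(Pplat − PEEP) = 515.0 / (14.7 − 5) = 515.0/9.7 = 53.093 mL/cmH2O.
τ = R × C = 9.538 × 0.05309 L/cmH2O = 0.5064 s.
Fraction remaining = e^(−Te/τ) = e^(−0.85/0.5064) = 0.1867; trapped volume = 515.0 × 0.1867 = 96.151 mL.
Additional alveolar pressure from trapping ≈ V_trapped / C = 96.151 / 53.093 = 1.811 cmH2O.

1.8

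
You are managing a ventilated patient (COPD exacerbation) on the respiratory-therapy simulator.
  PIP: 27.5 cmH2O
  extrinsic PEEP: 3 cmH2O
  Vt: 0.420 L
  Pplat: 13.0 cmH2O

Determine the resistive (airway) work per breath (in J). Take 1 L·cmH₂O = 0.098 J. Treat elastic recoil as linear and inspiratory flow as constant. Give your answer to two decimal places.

0.60

With constant inspiratory flow the resistive pressure is constant at PIP − Pplat = 27.5 − 13.0 = 14.5 cmH2O, so resistive work = 14.5 × 0.420 = 6.09 L·cmH2O.
× 0.098 J/(L·cmH2O) → 0.5968 J.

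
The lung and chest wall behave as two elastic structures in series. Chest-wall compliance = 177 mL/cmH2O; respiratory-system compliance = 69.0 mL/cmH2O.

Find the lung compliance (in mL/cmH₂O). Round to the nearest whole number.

113

1/CL = 1/Crs − 1/Ccw.
1/CL = 1/69.0 − 1/177 = 0.008843.
CL = 113.08 mL/cmH2O.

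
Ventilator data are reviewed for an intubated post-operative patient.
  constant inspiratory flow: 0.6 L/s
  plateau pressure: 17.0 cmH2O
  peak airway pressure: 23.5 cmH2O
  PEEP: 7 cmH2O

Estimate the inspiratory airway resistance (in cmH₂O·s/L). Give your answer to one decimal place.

10.8

Raw = (PIP − Pplat) / flow = (23.5 − 17.0) / 0.6 = 6.5 / 0.6 = 10.833 cmH2O·s/L.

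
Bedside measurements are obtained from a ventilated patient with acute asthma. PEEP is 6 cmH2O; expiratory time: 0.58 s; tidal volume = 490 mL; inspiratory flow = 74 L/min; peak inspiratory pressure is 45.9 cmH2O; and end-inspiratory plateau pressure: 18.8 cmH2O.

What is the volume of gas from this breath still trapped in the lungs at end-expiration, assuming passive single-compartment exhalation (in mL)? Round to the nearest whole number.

Flow: 74 L/min ÷ 60 = 1.2333 L/s.
R = (PIP − Pplat)/V̇ = (45.9 − 18.8) / 1.2333 = 27.1/1.2333 = 21.974 cmH2O·s/L.
C = Vt/(Pplat − PEEP) = 490.0 / (18.8 − 6) = 490.0/12.8 = 38.281 mL/cmH2O.
τ = R × C = 21.974 × 0.03828 L/cmH2O = 0.8412 s.
Fraction remaining = e^(−Te/τ) = e^(−0.58/0.8412) = 0.5018.
Trapped volume = 490.0 × 0.5018 = 245.88 mL.

246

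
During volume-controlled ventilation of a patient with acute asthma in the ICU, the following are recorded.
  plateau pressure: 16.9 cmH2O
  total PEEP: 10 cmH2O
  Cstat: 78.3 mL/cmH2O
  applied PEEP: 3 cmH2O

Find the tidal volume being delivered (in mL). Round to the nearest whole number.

End-expiratory occlusion gives total PEEP = 10 cmH2O (intrinsic PEEP = 10 − 3 = 7). Use total PEEP for the elastic gradient.
Vt = Cstat × (Pplat − PEEPtotal) = 78.3 × (16.9 − 10) = 78.3 × 6.9 = 540.27 mL.

540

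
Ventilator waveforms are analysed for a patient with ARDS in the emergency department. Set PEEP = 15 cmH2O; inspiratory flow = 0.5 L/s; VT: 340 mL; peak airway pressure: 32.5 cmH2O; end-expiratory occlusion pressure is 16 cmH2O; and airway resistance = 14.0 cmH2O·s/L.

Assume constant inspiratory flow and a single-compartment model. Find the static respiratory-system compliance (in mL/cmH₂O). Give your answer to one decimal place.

Total PEEP = 16 cmH2O (set 15 + intrinsic 1); this is the baseline alveolar pressure.
Equation of motion (constant flow): PIP = Vt/C + R·V̇ + PEEP.
Vt/C = PIP − R·V̇ − PEEP = 32.5 − 14.0×0.5 − 16 = 32.5 − 7.0 − 16 = 9.5 cmH2O.
C = Vt / 9.5 = 340 / 9.5 = 35.789 mL/cmH2O.

35.8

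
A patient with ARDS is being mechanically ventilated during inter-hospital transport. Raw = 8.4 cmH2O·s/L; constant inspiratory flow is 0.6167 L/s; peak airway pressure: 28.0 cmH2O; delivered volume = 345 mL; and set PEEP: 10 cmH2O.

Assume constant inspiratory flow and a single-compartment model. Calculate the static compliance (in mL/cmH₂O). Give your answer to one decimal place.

26.9

Equation of motion (constant flow): PIP = Vt/C + R·V̇ + PEEP.
Vt/C = PIP − R·V̇ − PEEP = 28.0 − 8.4×0.6167 − 10 = 28.0 − 5.18 − 10 = 12.82 cmH2O.
C = Vt / 12.82 = 345 / 12.82 = 26.911 mL/cmH2O.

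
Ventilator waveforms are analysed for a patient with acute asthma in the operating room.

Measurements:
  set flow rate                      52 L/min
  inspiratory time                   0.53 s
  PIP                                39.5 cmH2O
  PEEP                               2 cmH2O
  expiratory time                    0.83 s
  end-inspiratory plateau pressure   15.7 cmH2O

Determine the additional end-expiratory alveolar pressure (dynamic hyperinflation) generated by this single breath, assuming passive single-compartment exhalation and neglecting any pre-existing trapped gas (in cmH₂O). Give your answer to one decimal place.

5.6

Flow: 52 L/min ÷ 60 = 0.8667 L/s.
Vt = flow × Ti = 0.8667 L/s × 0.53 s × 1000 mL/L = 459.35 mL.
R = (PIP − Pplat)/V̇ = (39.5 − 15.7) / 0.8667 = 23.8/0.8667 = 27.46 cmH2O·s/L.
C = Vt/(Pplat − PEEP) = 459.35 / (15.7 − 2) = 459.35/13.7 = 33.529 mL/cmH2O.
τ = R × C = 27.46 × 0.03353 L/cmH2O = 0.9207 s.
Fraction remaining = e^(−Te/τ) = e^(−0.83/0.9207) = 0.406; trapped volume = 459.35 × 0.406 = 186.5 mL.
Additional alveolar pressure from trapping ≈ V_trapped / C = 186.5 / 33.529 = 5.562 cmH2O.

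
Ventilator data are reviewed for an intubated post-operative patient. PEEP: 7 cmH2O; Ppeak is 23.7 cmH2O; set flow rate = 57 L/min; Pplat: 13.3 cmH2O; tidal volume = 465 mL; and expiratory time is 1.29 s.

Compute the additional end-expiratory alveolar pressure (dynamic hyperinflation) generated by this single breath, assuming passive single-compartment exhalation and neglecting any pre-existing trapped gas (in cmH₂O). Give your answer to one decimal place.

Flow: 57 L/min ÷ 60 = 0.95 L/s.
R = (PIP − Pplat)/V̇ = (23.7 − 13.3) / 0.95 = 10.4/0.95 = 10.947 cmH2O·s/L.
C = Vt/(Pplat − PEEP) = 465.0 / (13.3 − 7) = 465.0/6.3 = 73.81 mL/cmH2O.
τ = R × C = 10.947 × 0.07381 L/cmH2O = 0.808 s.
Fraction remaining = e^(−Te/τ) = e^(−1.29/0.808) = 0.2026; trapped volume = 465.0 × 0.2026 = 94.209 mL.
Additional alveolar pressure from trapping ≈ V_trapped / C = 94.209 / 73.81 = 1.276 cmH2O.

1.3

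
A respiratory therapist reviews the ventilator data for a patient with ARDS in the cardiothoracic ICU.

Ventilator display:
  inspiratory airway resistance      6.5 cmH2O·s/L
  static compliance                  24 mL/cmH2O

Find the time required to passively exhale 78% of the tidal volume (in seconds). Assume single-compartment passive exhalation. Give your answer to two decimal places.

0.24

τ = R × C = 6.5 × 24 mL/cmH2O = 6.5 × 0.024 L/cmH2O = 0.156 s.
Exhaled fraction f = 1 − e^(−t/τ) → t = −τ·ln(1 − f) = −0.156·ln(0.22) = 0.2362 s.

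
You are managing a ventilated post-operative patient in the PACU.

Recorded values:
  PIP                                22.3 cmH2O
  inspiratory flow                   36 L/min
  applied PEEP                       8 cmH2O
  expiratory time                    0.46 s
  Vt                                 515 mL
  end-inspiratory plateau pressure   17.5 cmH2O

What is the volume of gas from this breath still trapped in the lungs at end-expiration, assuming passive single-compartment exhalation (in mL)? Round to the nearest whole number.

Flow: 36 L/min ÷ 60 = 0.6 L/s.
R = (PIP − Pplat)/V̇ = (22.3 − 17.5) / 0.6 = 4.8/0.6 = 8.0 cmH2O·s/L.
C = Vt/(Pplat − PEEP) = 515.0 / (17.5 − 8) = 515.0/9.5 = 54.211 mL/cmH2O.
τ = R × C = 8.0 × 0.05421 L/cmH2O = 0.4337 s.
Fraction remaining = e^(−Te/τ) = e^(−0.46/0.4337) = 0.3462.
Trapped volume = 515.0 × 0.3462 = 178.29 mL.

178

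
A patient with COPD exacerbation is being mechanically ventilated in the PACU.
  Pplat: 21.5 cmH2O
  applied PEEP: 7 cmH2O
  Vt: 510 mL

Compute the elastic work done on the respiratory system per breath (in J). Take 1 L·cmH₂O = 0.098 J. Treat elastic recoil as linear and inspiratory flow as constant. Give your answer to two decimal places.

0.36

Elastic work ≈ ½ × (Pplat − PEEP) × Vt = 0.5 × (21.5 − 7) × 0.510 L = 0.5 × 14.5 × 0.510 = 3.698 L·cmH2O.
× 0.098 J/(L·cmH2O) → 0.3624 J.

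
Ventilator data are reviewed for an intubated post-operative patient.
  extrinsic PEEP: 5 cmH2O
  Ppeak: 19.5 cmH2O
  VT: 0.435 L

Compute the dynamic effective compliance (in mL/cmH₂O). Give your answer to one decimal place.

30.0

Dynamic compliance = Vt / (PIP − PEEP) = 435 / (19.5 − 5) = 435 / 14.5 = 30.0 mL/cmH2O.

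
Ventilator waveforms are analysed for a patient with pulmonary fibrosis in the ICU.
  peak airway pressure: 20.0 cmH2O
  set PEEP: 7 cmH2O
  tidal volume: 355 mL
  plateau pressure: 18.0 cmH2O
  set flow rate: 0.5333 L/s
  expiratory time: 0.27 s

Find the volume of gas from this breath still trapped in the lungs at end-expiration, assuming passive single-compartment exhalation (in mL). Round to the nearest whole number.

38

R = (PIP − Pplat)/V̇ = (20.0 − 18.0) / 0.5333 = 2.0/0.5333 = 3.75 cmH2O·s/L.
C = Vt/(Pplat − PEEP) = 355.0 / (18.0 − 7) = 355.0/11.0 = 32.273 mL/cmH2O.
τ = R × C = 3.75 × 0.03227 L/cmH2O = 0.121 s.
Fraction remaining = e^(−Te/τ) = e^(−0.27/0.121) = 0.1074.
Trapped volume = 355.0 × 0.1074 = 38.127 mL.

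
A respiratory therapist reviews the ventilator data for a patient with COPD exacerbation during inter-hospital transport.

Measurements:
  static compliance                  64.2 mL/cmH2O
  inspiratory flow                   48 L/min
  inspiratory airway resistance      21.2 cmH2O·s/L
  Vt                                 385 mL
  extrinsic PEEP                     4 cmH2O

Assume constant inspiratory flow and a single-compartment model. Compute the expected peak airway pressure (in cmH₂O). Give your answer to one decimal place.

Flow: 48 L/min ÷ 60 = 0.8 L/s.
Equation of motion (constant flow): PIP = Vt/C + R·V̇ + PEEP.
PIP = 385/64.2 + 21.2×0.8 + 4 = 5.997 + 16.96 + 4 = 26.957 cmH2O.

27.0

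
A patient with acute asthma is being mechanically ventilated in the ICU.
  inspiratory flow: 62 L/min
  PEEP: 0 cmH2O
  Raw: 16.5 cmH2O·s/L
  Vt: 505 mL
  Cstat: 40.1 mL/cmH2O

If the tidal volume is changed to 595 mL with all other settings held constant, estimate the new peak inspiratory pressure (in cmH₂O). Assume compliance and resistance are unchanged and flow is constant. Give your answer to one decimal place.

Flow: 62 L/min ÷ 60 = 1.0333 L/s.
PIP = Vt/C + R·V̇ + PEEP (constant-flow equation of motion).
Only the elastic term changes: ΔPIP = ΔVt / C = (595 − 505) / 40.1 = 2.244 cmH2O.
Original PIP = 505/40.1 + 16.5×1.0333 + 0 = 29.643 cmH2O; new PIP = 29.643 + (2.244) = 31.887 cmH2O.

31.9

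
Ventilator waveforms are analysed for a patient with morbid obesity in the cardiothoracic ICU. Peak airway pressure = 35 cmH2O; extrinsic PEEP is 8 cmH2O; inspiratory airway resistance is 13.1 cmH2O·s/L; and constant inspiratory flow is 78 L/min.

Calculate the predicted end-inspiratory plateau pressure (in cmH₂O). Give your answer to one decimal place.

18.0

Flow: 78 L/min ÷ 60 = 1.3 L/s.
Pplat = PIP − Raw × flow = 35 − 13.1 × 1.3 = 35 − 17.03 = 17.97 cmH2O.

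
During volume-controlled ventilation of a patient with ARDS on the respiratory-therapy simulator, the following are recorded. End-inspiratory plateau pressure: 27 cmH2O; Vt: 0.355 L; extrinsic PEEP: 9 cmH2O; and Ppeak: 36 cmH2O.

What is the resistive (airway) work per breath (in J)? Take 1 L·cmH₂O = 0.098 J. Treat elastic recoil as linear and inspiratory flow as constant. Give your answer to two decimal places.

With constant inspiratory flow the resistive pressure is constant at PIP − Pplat = 36 − 27 = 9.0 cmH2O, so resistive work = 9.0 × 0.355 = 3.195 L·cmH2O.
× 0.098 J/(L·cmH2O) → 0.3131 J.

0.31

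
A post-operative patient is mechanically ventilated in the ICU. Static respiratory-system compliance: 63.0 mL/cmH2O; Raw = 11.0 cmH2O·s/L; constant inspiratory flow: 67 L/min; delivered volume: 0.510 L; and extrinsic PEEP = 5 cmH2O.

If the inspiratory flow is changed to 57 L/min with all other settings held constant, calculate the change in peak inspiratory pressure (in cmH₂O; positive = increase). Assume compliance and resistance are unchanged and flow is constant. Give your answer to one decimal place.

Flow: 67 L/min ÷ 60 = 1.1167 L/s.
New flow: 57 L/min ÷ 60 = 0.95 L/s.
PIP = Vt/C + R·V̇ + PEEP (constant-flow equation of motion).
Only the resistive term changes: ΔPIP = R × ΔV̇ = 11.0 × (0.95 − 1.1167) = 11.0 × -0.1667 = -1.834 cmH2O.

-1.8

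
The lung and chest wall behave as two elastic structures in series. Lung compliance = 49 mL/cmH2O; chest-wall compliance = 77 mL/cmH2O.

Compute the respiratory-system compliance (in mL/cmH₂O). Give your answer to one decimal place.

29.9

Lung and chest wall are elastances in series: 1/Crs = 1/CL + 1/Ccw.
1/Crs = 1/49 + 1/77 = 0.0334.
Crs = 29.94 mL/cmH2O.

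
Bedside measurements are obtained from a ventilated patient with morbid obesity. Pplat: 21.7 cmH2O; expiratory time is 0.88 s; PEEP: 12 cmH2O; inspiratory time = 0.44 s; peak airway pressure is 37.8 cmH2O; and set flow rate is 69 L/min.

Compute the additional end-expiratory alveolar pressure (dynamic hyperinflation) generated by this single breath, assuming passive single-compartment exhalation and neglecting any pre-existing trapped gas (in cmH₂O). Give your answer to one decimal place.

2.9

Flow: 69 L/min ÷ 60 = 1.15 L/s.
Vt = flow × Ti = 1.15 L/s × 0.44 s × 1000 mL/L = 506.0 mL.
R = (PIP − Pplat)/V̇ = (37.8 − 21.7) / 1.15 = 16.1/1.15 = 14.0 cmH2O·s/L.
C = Vt/(Pplat − PEEP) = 506.0 / (21.7 − 12) = 506.0/9.7 = 52.165 mL/cmH2O.
τ = R × C = 14.0 × 0.05217 L/cmH2O = 0.7304 s.
Fraction remaining = e^(−Te/τ) = e^(−0.88/0.7304) = 0.2997; trapped volume = 506.0 × 0.2997 = 151.65 mL.
Additional alveolar pressure from trapping ≈ V_trapped / C = 151.65 / 52.165 = 2.907 cmH2O.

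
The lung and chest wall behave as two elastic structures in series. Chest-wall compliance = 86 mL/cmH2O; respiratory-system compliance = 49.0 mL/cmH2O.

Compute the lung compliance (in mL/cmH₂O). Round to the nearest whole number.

1/CL = 1/Crs − 1/Ccw.
1/CL = 1/49.0 − 1/86 = 0.00878.
CL = 113.9 mL/cmH2O.

114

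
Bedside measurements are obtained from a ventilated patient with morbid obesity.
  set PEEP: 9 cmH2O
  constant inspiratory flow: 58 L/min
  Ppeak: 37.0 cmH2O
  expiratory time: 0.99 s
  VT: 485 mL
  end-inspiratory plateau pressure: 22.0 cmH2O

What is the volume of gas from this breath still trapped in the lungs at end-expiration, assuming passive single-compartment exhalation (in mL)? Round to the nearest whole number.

Flow: 58 L/min ÷ 60 = 0.9667 L/s.
R = (PIP − Pplat)/V̇ = (37.0 − 22.0) / 0.9667 = 15.0/0.9667 = 15.517 cmH2O·s/L.
C = Vt/(Pplat − PEEP) = 485.0 / (22.0 − 9) = 485.0/13.0 = 37.308 mL/cmH2O.
τ = R × C = 15.517 × 0.03731 L/cmH2O = 0.5789 s.
Fraction remaining = e^(−Te/τ) = e^(−0.99/0.5789) = 0.1808.
Trapped volume = 485.0 × 0.1808 = 87.688 mL.

88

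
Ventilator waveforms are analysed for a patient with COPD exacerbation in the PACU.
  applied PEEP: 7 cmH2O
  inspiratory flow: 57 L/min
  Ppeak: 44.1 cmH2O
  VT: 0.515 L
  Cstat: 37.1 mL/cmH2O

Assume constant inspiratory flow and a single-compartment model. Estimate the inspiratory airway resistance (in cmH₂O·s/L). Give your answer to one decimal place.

24.4

Flow: 57 L/min ÷ 60 = 0.95 L/s.
Equation of motion (constant flow): PIP = Vt/C + R·V̇ + PEEP.
R·V̇ = PIP − Vt/C − PEEP = 44.1 − 515/37.1 − 7 = 44.1 − 13.881 − 7 = 23.219 cmH2O.
R = 23.219 / 0.95 = 24.441 cmH2O·s/L.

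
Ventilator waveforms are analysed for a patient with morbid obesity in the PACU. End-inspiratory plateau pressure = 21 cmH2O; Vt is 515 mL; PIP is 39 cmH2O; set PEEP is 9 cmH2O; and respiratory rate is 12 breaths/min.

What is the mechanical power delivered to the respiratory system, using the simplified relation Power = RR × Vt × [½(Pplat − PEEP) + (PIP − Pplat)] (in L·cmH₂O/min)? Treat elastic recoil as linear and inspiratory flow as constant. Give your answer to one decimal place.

148.3

Per-breath work = Vt × [½(Pplat−PEEP) + (PIP−Pplat)] = 0.515 × [0.5×12.0 + 18.0] = 0.515 × 24.0 = 12.36 L·cmH2O.
Power = 12 × 12.36 = 148.32 L·cmH2O/min.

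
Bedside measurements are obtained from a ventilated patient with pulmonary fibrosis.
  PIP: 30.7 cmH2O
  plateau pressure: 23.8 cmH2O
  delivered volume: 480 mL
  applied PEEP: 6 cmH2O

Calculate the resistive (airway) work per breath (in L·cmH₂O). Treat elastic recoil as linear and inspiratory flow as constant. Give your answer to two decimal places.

3.31

With constant inspiratory flow the resistive pressure is constant at PIP − Pplat = 30.7 − 23.8 = 6.9 cmH2O, so resistive work = 6.9 × 0.480 = 3.312 L·cmH2O.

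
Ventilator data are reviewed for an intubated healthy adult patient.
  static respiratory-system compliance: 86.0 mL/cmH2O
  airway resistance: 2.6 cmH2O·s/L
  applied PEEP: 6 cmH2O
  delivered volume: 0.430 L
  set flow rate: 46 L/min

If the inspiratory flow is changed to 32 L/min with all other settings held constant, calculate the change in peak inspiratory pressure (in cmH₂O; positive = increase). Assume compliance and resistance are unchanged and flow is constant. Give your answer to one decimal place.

-0.6

Flow: 46 L/min ÷ 60 = 0.7667 L/s.
New flow: 32 L/min ÷ 60 = 0.5333 L/s.
PIP = Vt/C + R·V̇ + PEEP (constant-flow equation of motion).
Only the resistive term changes: ΔPIP = R × ΔV̇ = 2.6 × (0.5333 − 0.7667) = 2.6 × -0.2334 = -0.6068 cmH2O.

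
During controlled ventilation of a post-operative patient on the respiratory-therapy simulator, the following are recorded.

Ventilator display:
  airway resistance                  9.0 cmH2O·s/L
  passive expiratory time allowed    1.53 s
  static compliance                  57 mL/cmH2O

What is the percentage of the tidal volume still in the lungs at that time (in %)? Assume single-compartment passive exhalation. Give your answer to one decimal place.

5.1

τ = R × C = 9.0 × 57 mL/cmH2O = 9.0 × 0.057 L/cmH2O = 0.513 s.
Passive exhalation: V(t)/V₀ = e^(−t/τ) = e^(−1.53/0.513) = 0.05067.
Fraction remaining = 0.05067 → 5.067%.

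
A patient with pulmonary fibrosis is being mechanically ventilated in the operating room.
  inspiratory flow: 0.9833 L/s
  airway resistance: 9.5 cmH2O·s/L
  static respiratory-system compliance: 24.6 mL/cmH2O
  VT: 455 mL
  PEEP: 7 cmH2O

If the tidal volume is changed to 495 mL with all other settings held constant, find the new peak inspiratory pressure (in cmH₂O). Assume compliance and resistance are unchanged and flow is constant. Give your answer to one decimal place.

36.5

PIP = Vt/C + R·V̇ + PEEP (constant-flow equation of motion).
Only the elastic term changes: ΔPIP = ΔVt / C = (495 − 455) / 24.6 = 1.626 cmH2O.
Original PIP = 455/24.6 + 9.5×0.9833 + 7 = 34.837 cmH2O; new PIP = 34.837 + (1.626) = 36.463 cmH2O.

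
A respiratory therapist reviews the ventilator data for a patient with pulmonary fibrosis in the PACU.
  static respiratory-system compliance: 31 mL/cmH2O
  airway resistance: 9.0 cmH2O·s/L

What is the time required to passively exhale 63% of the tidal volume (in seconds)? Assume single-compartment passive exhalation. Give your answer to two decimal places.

0.28

τ = R × C = 9.0 × 31 mL/cmH2O = 9.0 × 0.031 L/cmH2O = 0.279 s.
Exhaled fraction f = 1 − e^(−t/τ) → t = −τ·ln(1 − f) = −0.279·ln(0.37) = 0.2774 s.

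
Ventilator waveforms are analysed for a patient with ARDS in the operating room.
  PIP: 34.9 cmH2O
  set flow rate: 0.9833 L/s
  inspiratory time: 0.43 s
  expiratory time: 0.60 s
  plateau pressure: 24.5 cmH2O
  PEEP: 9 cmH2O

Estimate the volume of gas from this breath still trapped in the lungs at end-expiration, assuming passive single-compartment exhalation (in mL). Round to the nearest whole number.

Vt = flow × Ti = 0.9833 L/s × 0.43 s × 1000 mL/L = 422.82 mL.
R = (PIP − Pplat)/V̇ = (34.9 − 24.5) / 0.9833 = 10.4/0.9833 = 10.577 cmH2O·s/L.
C = Vt/(Pplat − PEEP) = 422.82 / (24.5 − 9) = 422.82/15.5 = 27.279 mL/cmH2O.
τ = R × C = 10.577 × 0.02728 L/cmH2O = 0.2885 s.
Fraction remaining = e^(−Te/τ) = e^(−0.60/0.2885) = 0.125.
Trapped volume = 422.82 × 0.125 = 52.853 mL.

53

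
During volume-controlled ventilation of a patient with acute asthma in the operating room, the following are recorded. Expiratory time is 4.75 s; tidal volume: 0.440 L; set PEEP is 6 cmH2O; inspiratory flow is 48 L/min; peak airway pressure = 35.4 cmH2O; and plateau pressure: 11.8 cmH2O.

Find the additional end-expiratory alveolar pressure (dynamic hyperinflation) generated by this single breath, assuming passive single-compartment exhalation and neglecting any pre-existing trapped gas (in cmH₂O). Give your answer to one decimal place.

0.7

Flow: 48 L/min ÷ 60 = 0.8 L/s.
R = (PIP − Pplat)/V̇ = (35.4 − 11.8) / 0.8 = 23.6/0.8 = 29.5 cmH2O·s/L.
C = Vt/(Pplat − PEEP) = 440.0 / (11.8 − 6) = 440.0/5.8 = 75.862 mL/cmH2O.
τ = R × C = 29.5 × 0.07586 L/cmH2O = 2.238 s.
Fraction remaining = e^(−Te/τ) = e^(−4.75/2.238) = 0.1197; trapped volume = 440.0 × 0.1197 = 52.668 mL.
Additional alveolar pressure from trapping ≈ V_trapped / C = 52.668 / 75.862 = 0.6943 cmH2O.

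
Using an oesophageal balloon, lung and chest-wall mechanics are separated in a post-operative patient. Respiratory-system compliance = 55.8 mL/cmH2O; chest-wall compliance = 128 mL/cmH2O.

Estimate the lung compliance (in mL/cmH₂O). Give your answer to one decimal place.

1/CL = 1/Crs − 1/Ccw.
1/CL = 1/55.8 − 1/128 = 0.01011.
CL = 98.912 mL/cmH2O.

98.9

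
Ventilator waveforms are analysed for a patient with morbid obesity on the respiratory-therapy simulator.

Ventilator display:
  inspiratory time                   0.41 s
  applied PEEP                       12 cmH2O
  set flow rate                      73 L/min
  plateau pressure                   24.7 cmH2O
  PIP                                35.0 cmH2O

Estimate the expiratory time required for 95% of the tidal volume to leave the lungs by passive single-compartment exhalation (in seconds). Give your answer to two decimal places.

1.00

Flow: 73 L/min ÷ 60 = 1.2167 L/s.
Vt = flow × Ti = 1.2167 L/s × 0.41 s × 1000 mL/L = 498.85 mL.
R = (PIP − Pplat)/V̇ = (35.0 − 24.7) / 1.2167 = 10.3/1.2167 = 8.466 cmH2O·s/L.
C = Vt/(Pplat − PEEP) = 498.85 / (24.7 − 12) = 498.85/12.7 = 39.28 mL/cmH2O.
τ = R × C = 8.466 × 0.03928 L/cmH2O = 0.3325 s.
t = −τ·ln(1 − 0.95) = −0.3325·ln(0.05) = 0.9961 s.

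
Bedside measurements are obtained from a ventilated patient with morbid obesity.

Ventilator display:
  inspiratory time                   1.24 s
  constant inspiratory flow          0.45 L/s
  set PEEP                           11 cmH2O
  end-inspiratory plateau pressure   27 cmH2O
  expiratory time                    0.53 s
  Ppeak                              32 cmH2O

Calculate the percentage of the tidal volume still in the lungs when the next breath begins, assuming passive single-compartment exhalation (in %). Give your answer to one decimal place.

25.5

Vt = flow × Ti = 0.45 L/s × 1.24 s × 1000 mL/L = 558.0 mL.
R = (PIP − Pplat)/V̇ = (32 − 27) / 0.45 = 5.0/0.45 = 11.111 cmH2O·s/L.
C = Vt/(Pplat − PEEP) = 558.0 / (27 − 11) = 558.0/16.0 = 34.875 mL/cmH2O.
τ = R × C = 11.111 × 0.03488 L/cmH2O = 0.3876 s.
Fraction remaining at end-expiration = e^(−Te/τ) = e^(−0.53/0.3876) = 0.2548 → 25.48%.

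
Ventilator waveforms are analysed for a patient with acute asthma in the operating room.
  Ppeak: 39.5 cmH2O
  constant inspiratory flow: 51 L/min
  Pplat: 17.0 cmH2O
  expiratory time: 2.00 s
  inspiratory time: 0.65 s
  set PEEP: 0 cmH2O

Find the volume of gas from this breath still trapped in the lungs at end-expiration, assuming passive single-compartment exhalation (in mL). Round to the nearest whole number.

Flow: 51 L/min ÷ 60 = 0.85 L/s.
Vt = flow × Ti = 0.85 L/s × 0.65 s × 1000 mL/L = 552.5 mL.
R = (PIP − Pplat)/V̇ = (39.5 − 17.0) / 0.85 = 22.5/0.85 = 26.471 cmH2O·s/L.
C = Vt/(Pplat − PEEP) = 552.5 / (17.0 − 0) = 552.5/17.0 = 32.5 mL/cmH2O.
τ = R × C = 26.471 × 0.0325 L/cmH2O = 0.8603 s.
Fraction remaining = e^(−Te/τ) = e^(−2.00/0.8603) = 0.09781.
Trapped volume = 552.5 × 0.09781 = 54.04 mL.

54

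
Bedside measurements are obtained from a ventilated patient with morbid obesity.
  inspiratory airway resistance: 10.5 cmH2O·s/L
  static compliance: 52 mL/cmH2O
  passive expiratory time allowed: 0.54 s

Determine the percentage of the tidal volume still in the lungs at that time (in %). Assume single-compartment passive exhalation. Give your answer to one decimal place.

τ = R × C = 10.5 × 52 mL/cmH2O = 10.5 × 0.052 L/cmH2O = 0.546 s.
Passive exhalation: V(t)/V₀ = e^(−t/τ) = e^(−0.54/0.546) = 0.3719.
Fraction remaining = 0.3719 → 37.19%.

37.2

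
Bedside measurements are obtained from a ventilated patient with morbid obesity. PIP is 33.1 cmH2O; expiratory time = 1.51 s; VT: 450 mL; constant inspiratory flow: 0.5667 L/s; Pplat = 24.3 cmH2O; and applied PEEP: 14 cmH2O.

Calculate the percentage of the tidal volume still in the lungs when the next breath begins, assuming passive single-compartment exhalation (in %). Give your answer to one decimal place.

R = (PIP − Pplat)/V̇ = (33.1 − 24.3) / 0.5667 = 8.8/0.5667 = 15.528 cmH2O·s/L.
C = Vt/(Pplat − PEEP) = 450.0 / (24.3 − 14) = 450.0/10.3 = 43.689 mL/cmH2O.
τ = R × C = 15.528 × 0.04369 L/cmH2O = 0.6784 s.
Fraction remaining at end-expiration = e^(−Te/τ) = e^(−1.51/0.6784) = 0.108 → 10.8%.

10.8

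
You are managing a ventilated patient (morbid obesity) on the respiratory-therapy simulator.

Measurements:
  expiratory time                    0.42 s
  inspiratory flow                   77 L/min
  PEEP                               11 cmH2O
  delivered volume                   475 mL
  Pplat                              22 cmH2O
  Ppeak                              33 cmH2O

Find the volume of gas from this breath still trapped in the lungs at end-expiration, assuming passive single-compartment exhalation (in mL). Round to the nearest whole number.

153

Flow: 77 L/min ÷ 60 = 1.2833 L/s.
R = (PIP − Pplat)/V̇ = (33 − 22) / 1.2833 = 11.0/1.2833 = 8.572 cmH2O·s/L.
C = Vt/(Pplat − PEEP) = 475.0 / (22 − 11) = 475.0/11.0 = 43.182 mL/cmH2O.
τ = R × C = 8.572 × 0.04318 L/cmH2O = 0.3701 s.
Fraction remaining = e^(−Te/τ) = e^(−0.42/0.3701) = 0.3215.
Trapped volume = 475.0 × 0.3215 = 152.71 mL.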